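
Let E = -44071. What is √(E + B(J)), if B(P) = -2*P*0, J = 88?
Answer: I*√44071 ≈ 209.93*I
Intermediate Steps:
B(P) = 0
√(E + B(J)) = √(-44071 + 0) = √(-44071) = I*√44071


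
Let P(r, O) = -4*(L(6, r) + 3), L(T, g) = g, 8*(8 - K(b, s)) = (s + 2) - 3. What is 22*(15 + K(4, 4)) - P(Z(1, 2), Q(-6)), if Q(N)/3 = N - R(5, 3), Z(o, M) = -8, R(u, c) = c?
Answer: 1911/4 ≈ 477.75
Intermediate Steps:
K(b, s) = 65/8 - s/8 (K(b, s) = 8 - ((s + 2) - 3)/8 = 8 - ((2 + s) - 3)/8 = 8 - (-1 + s)/8 = 8 + (⅛ - s/8) = 65/8 - s/8)
Q(N) = -9 + 3*N (Q(N) = 3*(N - 1*3) = 3*(N - 3) = 3*(-3 + N) = -9 + 3*N)
P(r, O) = -12 - 4*r (P(r, O) = -4*(r + 3) = -4*(3 + r) = -12 - 4*r)
22*(15 + K(4, 4)) - P(Z(1, 2), Q(-6)) = 22*(15 + (65/8 - ⅛*4)) - (-12 - 4*(-8)) = 22*(15 + (65/8 - ½)) - (-12 + 32) = 22*(15 + 61/8) - 1*20 = 22*(181/8) - 20 = 1991/4 - 20 = 1911/4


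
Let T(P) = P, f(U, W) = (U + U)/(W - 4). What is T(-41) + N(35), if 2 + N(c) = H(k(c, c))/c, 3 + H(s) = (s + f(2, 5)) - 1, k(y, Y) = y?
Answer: -42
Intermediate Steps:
f(U, W) = 2*U/(-4 + W) (f(U, W) = (2*U)/(-4 + W) = 2*U/(-4 + W))
H(s) = s (H(s) = -3 + ((s + 2*2/(-4 + 5)) - 1) = -3 + ((s + 2*2/1) - 1) = -3 + ((s + 2*2*1) - 1) = -3 + ((s + 4) - 1) = -3 + ((4 + s) - 1) = -3 + (3 + s) = s)
N(c) = -1 (N(c) = -2 + c/c = -2 + 1 = -1)
T(-41) + N(35) = -41 - 1 = -42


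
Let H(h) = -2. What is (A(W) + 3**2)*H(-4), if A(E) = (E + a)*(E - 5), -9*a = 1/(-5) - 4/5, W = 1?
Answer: -82/9 ≈ -9.1111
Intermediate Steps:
a = 1/9 (a = -(1/(-5) - 4/5)/9 = -(1*(-1/5) - 4*1/5)/9 = -(-1/5 - 4/5)/9 = -1/9*(-1) = 1/9 ≈ 0.11111)
A(E) = (-5 + E)*(1/9 + E) (A(E) = (E + 1/9)*(E - 5) = (1/9 + E)*(-5 + E) = (-5 + E)*(1/9 + E))
(A(W) + 3**2)*H(-4) = ((-5/9 + 1**2 - 44/9*1) + 3**2)*(-2) = ((-5/9 + 1 - 44/9) + 9)*(-2) = (-40/9 + 9)*(-2) = (41/9)*(-2) = -82/9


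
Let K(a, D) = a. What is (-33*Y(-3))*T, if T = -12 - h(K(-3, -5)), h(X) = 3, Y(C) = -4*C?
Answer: 5940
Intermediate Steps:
T = -15 (T = -12 - 1*3 = -12 - 3 = -15)
(-33*Y(-3))*T = -(-132)*(-3)*(-15) = -33*12*(-15) = -396*(-15) = 5940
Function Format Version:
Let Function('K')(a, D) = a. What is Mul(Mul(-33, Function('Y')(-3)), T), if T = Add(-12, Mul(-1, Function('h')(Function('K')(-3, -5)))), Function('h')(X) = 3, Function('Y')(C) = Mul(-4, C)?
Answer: 5940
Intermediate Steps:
T = -15 (T = Add(-12, Mul(-1, 3)) = Add(-12, -3) = -15)
Mul(Mul(-33, Function('Y')(-3)), T) = Mul(Mul(-33, Mul(-4, -3)), -15) = Mul(Mul(-33, 12), -15) = Mul(-396, -15) = 5940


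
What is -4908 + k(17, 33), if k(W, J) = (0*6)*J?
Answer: -4908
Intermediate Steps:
k(W, J) = 0 (k(W, J) = 0*J = 0)
-4908 + k(17, 33) = -4908 + 0 = -4908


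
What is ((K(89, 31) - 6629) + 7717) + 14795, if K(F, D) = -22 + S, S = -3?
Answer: 15858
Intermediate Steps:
K(F, D) = -25 (K(F, D) = -22 - 3 = -25)
((K(89, 31) - 6629) + 7717) + 14795 = ((-25 - 6629) + 7717) + 14795 = (-6654 + 7717) + 14795 = 1063 + 14795 = 15858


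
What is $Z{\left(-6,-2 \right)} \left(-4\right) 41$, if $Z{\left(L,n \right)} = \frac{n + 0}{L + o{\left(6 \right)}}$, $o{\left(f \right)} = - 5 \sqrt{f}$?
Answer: $\frac{328}{19} - \frac{820 \sqrt{6}}{57} \approx -17.975$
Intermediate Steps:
$Z{\left(L,n \right)} = \frac{n}{L - 5 \sqrt{6}}$ ($Z{\left(L,n \right)} = \frac{n + 0}{L - 5 \sqrt{6}} = \frac{n}{L - 5 \sqrt{6}}$)
$Z{\left(-6,-2 \right)} \left(-4\right) 41 = - \frac{2}{-6 - 5 \sqrt{6}} \left(-4\right) 41 = \frac{8}{-6 - 5 \sqrt{6}} \cdot 41 = \frac{328}{-6 - 5 \sqrt{6}}$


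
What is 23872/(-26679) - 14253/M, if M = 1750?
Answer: -422031787/46688250 ≈ -9.0394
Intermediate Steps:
23872/(-26679) - 14253/M = 23872/(-26679) - 14253/1750 = 23872*(-1/26679) - 14253*1/1750 = -23872/26679 - 14253/1750 = -422031787/46688250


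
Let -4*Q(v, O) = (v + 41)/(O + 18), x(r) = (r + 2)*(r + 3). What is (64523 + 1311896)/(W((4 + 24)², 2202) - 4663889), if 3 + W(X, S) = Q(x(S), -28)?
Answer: -55056760/181695819 ≈ -0.30302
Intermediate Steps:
x(r) = (2 + r)*(3 + r)
Q(v, O) = -(41 + v)/(4*(18 + O)) (Q(v, O) = -(v + 41)/(4*(O + 18)) = -(41 + v)/(4*(18 + O)))
W(X, S) = -73/40 + S/8 + S²/40 (W(X, S) = -3 + (-41 - (6 + S² + 5*S))/(4*(18 - 28)) = -3 + (¼)*(-41 + (-6 - S² - 5*S))/(-10) = -3 + (¼)*(-⅒)*(-47 - S² - 5*S) = -3 + (47/40 + S/8 + S²/40) = -73/40 + S/8 + S²/40)
(64523 + 1311896)/(W((4 + 24)², 2202) - 4663889) = (64523 + 1311896)/((-73/40 + (⅛)*2202 + (1/40)*2202²) - 4663889) = 1376419/((-73/40 + 1101/4 + (1/40)*4848804) - 4663889) = 1376419/((-73/40 + 1101/4 + 1212201/10) - 4663889) = 1376419/(4859741/40 - 4663889) = 1376419/(-181695819/40) = 1376419*(-40/181695819) = -55056760/181695819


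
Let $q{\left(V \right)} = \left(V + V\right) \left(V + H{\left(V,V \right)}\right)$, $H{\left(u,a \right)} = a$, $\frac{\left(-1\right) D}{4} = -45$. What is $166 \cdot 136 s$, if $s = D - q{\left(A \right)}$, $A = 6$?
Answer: $812736$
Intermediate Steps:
$D = 180$ ($D = \left(-4\right) \left(-45\right) = 180$)
$q{\left(V \right)} = 4 V^{2}$ ($q{\left(V \right)} = \left(V + V\right) \left(V + V\right) = 2 V 2 V = 4 V^{2}$)
$s = 36$ ($s = 180 - 4 \cdot 6^{2} = 180 - 4 \cdot 36 = 180 - 144 = 36$)
$166 \cdot 136 s = 166 \cdot 136 \cdot 36 = 22576 \cdot 36 = 812736$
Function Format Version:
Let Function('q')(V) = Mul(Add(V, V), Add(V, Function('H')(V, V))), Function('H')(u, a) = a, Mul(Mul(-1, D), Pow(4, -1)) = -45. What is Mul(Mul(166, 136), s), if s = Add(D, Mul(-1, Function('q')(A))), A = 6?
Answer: 812736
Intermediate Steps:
D = 180 (D = Mul(-4, -45) = 180)
Function('q')(V) = Mul(4, Pow(V, 2)) (Function('q')(V) = Mul(Add(V, V), Add(V, V)) = Mul(Mul(2, V), Mul(2, V)) = Mul(4, Pow(V, 2)))
s = 36 (s = Add(180, Mul(-1, Mul(4, Pow(6, 2)))) = Add(180, Mul(-1, Mul(4, 36))) = Add(180, Mul(-1, 144)) = Add(180, -144) = 36)
Mul(Mul(166, 136), s) = Mul(Mul(166, 136), 36) = Mul(22576, 36) = 812736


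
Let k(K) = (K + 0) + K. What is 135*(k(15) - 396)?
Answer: -49410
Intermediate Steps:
k(K) = 2*K (k(K) = K + K = 2*K)
135*(k(15) - 396) = 135*(2*15 - 396) = 135*(30 - 396) = 135*(-366) = -49410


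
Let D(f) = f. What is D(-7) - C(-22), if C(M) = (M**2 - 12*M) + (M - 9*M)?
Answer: -931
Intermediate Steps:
C(M) = M**2 - 20*M (C(M) = (M**2 - 12*M) - 8*M = M**2 - 20*M)
D(-7) - C(-22) = -7 - (-22)*(-20 - 22) = -7 - (-22)*(-42) = -7 - 1*924 = -7 - 924 = -931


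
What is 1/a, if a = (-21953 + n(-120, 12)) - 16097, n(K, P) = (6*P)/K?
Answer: -5/190253 ≈ -2.6281e-5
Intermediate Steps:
n(K, P) = 6*P/K
a = -190253/5 (a = (-21953 + 6*12/(-120)) - 16097 = (-21953 + 6*12*(-1/120)) - 16097 = (-21953 - 3/5) - 16097 = -109768/5 - 16097 = -190253/5 ≈ -38051.)
1/a = 1/(-190253/5) = -5/190253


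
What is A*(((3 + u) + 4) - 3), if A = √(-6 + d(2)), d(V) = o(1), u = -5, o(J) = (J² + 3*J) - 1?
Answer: -I*√3 ≈ -1.732*I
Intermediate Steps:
o(J) = -1 + J² + 3*J
d(V) = 3 (d(V) = -1 + 1² + 3*1 = -1 + 1 + 3 = 3)
A = I*√3 (A = √(-6 + 3) = √(-3) = I*√3 ≈ 1.732*I)
A*(((3 + u) + 4) - 3) = (I*√3)*(((3 - 5) + 4) - 3) = (I*√3)*((-2 + 4) - 3) = (I*√3)*(2 - 3) = (I*√3)*(-1) = -I*√3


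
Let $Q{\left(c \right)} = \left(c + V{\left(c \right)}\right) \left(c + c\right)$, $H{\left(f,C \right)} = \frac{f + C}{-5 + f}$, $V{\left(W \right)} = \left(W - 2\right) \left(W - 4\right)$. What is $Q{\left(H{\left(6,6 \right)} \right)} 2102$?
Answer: $4641216$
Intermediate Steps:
$V{\left(W \right)} = \left(-4 + W\right) \left(-2 + W\right)$ ($V{\left(W \right)} = \left(-2 + W\right) \left(-4 + W\right) = \left(-4 + W\right) \left(-2 + W\right)$)
$H{\left(f,C \right)} = \frac{C + f}{-5 + f}$
$Q{\left(c \right)} = 2 c \left(8 + c^{2} - 5 c\right)$ ($Q{\left(c \right)} = \left(c + \left(8 + c^{2} - 6 c\right)\right) \left(c + c\right) = \left(8 + c^{2} - 5 c\right) 2 c = 2 c \left(8 + c^{2} - 5 c\right)$)
$Q{\left(H{\left(6,6 \right)} \right)} 2102 = 2 \frac{6 + 6}{-5 + 6} \left(8 + \left(\frac{6 + 6}{-5 + 6}\right)^{2} - 5 \frac{6 + 6}{-5 + 6}\right) 2102 = 2 \cdot 1^{-1} \cdot 12 \left(8 + \left(1^{-1} \cdot 12\right)^{2} - 5 \cdot 1^{-1} \cdot 12\right) 2102 = 2 \cdot 1 \cdot 12 \left(8 + \left(1 \cdot 12\right)^{2} - 5 \cdot 1 \cdot 12\right) 2102 = 2 \cdot 12 \left(8 + 12^{2} - 60\right) 2102 = 2 \cdot 12 \left(8 + 144 - 60\right) 2102 = 2 \cdot 12 \cdot 92 \cdot 2102 = 2208 \cdot 2102 = 4641216$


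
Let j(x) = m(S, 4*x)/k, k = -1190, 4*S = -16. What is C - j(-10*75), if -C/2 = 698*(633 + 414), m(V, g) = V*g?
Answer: -173930628/119 ≈ -1.4616e+6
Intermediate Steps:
S = -4 (S = (¼)*(-16) = -4)
C = -1461612 (C = -1396*(633 + 414) = -1396*1047 = -2*730806 = -1461612)
j(x) = 8*x/595 (j(x) = -16*x/(-1190) = -16*x*(-1/1190) = 8*x/595)
C - j(-10*75) = -1461612 - 8*(-10*75)/595 = -1461612 - 8*(-750)/595 = -1461612 - 1*(-1200/119) = -1461612 + 1200/119 = -173930628/119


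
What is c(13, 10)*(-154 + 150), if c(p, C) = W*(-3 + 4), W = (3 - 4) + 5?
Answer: -16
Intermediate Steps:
W = 4 (W = -1 + 5 = 4)
c(p, C) = 4 (c(p, C) = 4*(-3 + 4) = 4*1 = 4)
c(13, 10)*(-154 + 150) = 4*(-154 + 150) = 4*(-4) = -16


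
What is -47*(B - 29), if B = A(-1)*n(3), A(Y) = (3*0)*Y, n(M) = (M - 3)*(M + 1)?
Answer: 1363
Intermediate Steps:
n(M) = (1 + M)*(-3 + M) (n(M) = (-3 + M)*(1 + M) = (1 + M)*(-3 + M))
A(Y) = 0 (A(Y) = 0*Y = 0)
B = 0 (B = 0*(-3 + 3² - 2*3) = 0*(-3 + 9 - 6) = 0*0 = 0)
-47*(B - 29) = -47*(0 - 29) = -47*(-29) = 1363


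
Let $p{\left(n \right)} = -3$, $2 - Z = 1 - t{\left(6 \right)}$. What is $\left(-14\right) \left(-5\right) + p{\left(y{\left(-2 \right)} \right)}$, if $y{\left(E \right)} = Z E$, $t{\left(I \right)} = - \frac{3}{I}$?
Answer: $67$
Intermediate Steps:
$Z = \frac{1}{2}$ ($Z = 2 - \left(1 - - \frac{3}{6}\right) = 2 - \left(1 - \left(-3\right) \frac{1}{6}\right) = 2 - \left(1 - - \frac{1}{2}\right) = 2 - \left(1 + \frac{1}{2}\right) = 2 - \frac{3}{2} = \frac{1}{2} \approx 0.5$)
$y{\left(E \right)} = \frac{E}{2}$
$\left(-14\right) \left(-5\right) + p{\left(y{\left(-2 \right)} \right)} = \left(-14\right) \left(-5\right) - 3 = 70 - 3 = 67$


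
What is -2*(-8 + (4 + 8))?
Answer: -8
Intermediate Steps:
-2*(-8 + (4 + 8)) = -2*(-8 + 12) = -2*4 = -1*8 = -8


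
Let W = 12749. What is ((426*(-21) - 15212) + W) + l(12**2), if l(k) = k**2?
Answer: 9327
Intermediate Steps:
((426*(-21) - 15212) + W) + l(12**2) = ((426*(-21) - 15212) + 12749) + (12**2)**2 = ((-8946 - 15212) + 12749) + 144**2 = (-24158 + 12749) + 20736 = -11409 + 20736 = 9327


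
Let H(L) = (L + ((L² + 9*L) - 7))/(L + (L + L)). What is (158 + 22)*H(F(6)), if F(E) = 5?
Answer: 816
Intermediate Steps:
H(L) = (-7 + L² + 10*L)/(3*L) (H(L) = (L + (-7 + L² + 9*L))/(L + 2*L) = (-7 + L² + 10*L)/((3*L)) = (-7 + L² + 10*L)*(1/(3*L)) = (-7 + L² + 10*L)/(3*L))
(158 + 22)*H(F(6)) = (158 + 22)*((⅓)*(-7 + 5*(10 + 5))/5) = 180*((⅓)*(⅕)*(-7 + 5*15)) = 180*((⅓)*(⅕)*(-7 + 75)) = 180*((⅓)*(⅕)*68) = 180*(68/15) = 816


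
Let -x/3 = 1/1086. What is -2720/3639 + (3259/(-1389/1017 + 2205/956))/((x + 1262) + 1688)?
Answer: 505795089736648/1184738911371687 ≈ 0.42693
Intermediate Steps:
x = -1/362 (x = -3/1086 = -3*1/1086 = -1/362 ≈ -0.0027624)
-2720/3639 + (3259/(-1389/1017 + 2205/956))/((x + 1262) + 1688) = -2720/3639 + (3259/(-1389/1017 + 2205/956))/((-1/362 + 1262) + 1688) = -2720*1/3639 + (3259/(-1389*1/1017 + 2205*(1/956)))/(456843/362 + 1688) = -2720/3639 + (3259/(-463/339 + 2205/956))/(1067899/362) = -2720/3639 + (3259/(304867/324084))*(362/1067899) = -2720/3639 + (3259*(324084/304867))*(362/1067899) = -2720/3639 + (1056189756/304867)*(362/1067899) = -2720/3639 + 382340691672/325567164433 = 505795089736648/1184738911371687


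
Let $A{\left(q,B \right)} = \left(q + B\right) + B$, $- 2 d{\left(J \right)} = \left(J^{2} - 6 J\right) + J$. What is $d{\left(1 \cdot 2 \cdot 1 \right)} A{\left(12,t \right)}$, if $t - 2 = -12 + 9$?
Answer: $30$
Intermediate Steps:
$t = -1$ ($t = 2 + \left(-12 + 9\right) = 2 - 3 = -1$)
$d{\left(J \right)} = - \frac{J^{2}}{2} + \frac{5 J}{2}$ ($d{\left(J \right)} = - \frac{\left(J^{2} - 6 J\right) + J}{2} = - \frac{J^{2} - 5 J}{2} = - \frac{J^{2}}{2} + \frac{5 J}{2}$)
$A{\left(q,B \right)} = q + 2 B$ ($A{\left(q,B \right)} = \left(B + q\right) + B = q + 2 B$)
$d{\left(1 \cdot 2 \cdot 1 \right)} A{\left(12,t \right)} = \frac{1 \cdot 2 \cdot 1 \left(5 - 1 \cdot 2 \cdot 1\right)}{2} \left(12 + 2 \left(-1\right)\right) = \frac{2 \cdot 1 \left(5 - 2 \cdot 1\right)}{2} \left(12 - 2\right) = \frac{1}{2} \cdot 2 \left(5 - 2\right) 10 = \frac{1}{2} \cdot 2 \cdot 3 \cdot 10 = 3 \cdot 10 = 30$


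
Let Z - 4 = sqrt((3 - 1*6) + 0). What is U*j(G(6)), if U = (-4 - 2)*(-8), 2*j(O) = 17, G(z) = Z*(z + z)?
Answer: 408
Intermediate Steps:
Z = 4 + I*sqrt(3) (Z = 4 + sqrt((3 - 1*6) + 0) = 4 + sqrt((3 - 6) + 0) = 4 + sqrt(-3 + 0) = 4 + sqrt(-3) = 4 + I*sqrt(3) ≈ 4.0 + 1.732*I)
G(z) = 2*z*(4 + I*sqrt(3)) (G(z) = (4 + I*sqrt(3))*(z + z) = (4 + I*sqrt(3))*(2*z) = 2*z*(4 + I*sqrt(3)))
j(O) = 17/2 (j(O) = (1/2)*17 = 17/2)
U = 48 (U = -6*(-8) = 48)
U*j(G(6)) = 48*(17/2) = 408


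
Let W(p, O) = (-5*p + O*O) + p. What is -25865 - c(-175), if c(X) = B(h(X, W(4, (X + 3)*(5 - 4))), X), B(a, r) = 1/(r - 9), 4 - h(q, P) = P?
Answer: -4759159/184 ≈ -25865.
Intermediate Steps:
W(p, O) = O**2 - 4*p (W(p, O) = (-5*p + O**2) + p = (O**2 - 5*p) + p = O**2 - 4*p)
h(q, P) = 4 - P
B(a, r) = 1/(-9 + r)
c(X) = 1/(-9 + X)
-25865 - c(-175) = -25865 - 1/(-9 - 175) = -25865 - 1/(-184) = -25865 - 1*(-1/184) = -25865 + 1/184 = -4759159/184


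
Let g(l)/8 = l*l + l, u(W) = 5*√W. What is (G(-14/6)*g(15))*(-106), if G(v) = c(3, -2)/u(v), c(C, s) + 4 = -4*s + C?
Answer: 40704*I*√21 ≈ 1.8653e+5*I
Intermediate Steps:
c(C, s) = -4 + C - 4*s (c(C, s) = -4 + (-4*s + C) = -4 + (C - 4*s) = -4 + C - 4*s)
G(v) = 7/(5*√v) (G(v) = (-4 + 3 - 4*(-2))/((5*√v)) = (-4 + 3 + 8)*(1/(5*√v)) = 7*(1/(5*√v)) = 7/(5*√v))
g(l) = 8*l + 8*l² (g(l) = 8*(l*l + l) = 8*(l² + l) = 8*(l + l²) = 8*l + 8*l²)
(G(-14/6)*g(15))*(-106) = ((7/(5*√(-14/6)))*(8*15*(1 + 15)))*(-106) = ((7/(5*√(-14*⅙)))*(8*15*16))*(-106) = ((7/(5*√(-7/3)))*1920)*(-106) = ((7*(-I*√21/7)/5)*1920)*(-106) = (-I*√21/5*1920)*(-106) = -384*I*√21*(-106) = 40704*I*√21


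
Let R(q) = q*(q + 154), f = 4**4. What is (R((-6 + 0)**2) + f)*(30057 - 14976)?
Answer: 107014776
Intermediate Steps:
f = 256
R(q) = q*(154 + q)
(R((-6 + 0)**2) + f)*(30057 - 14976) = ((-6 + 0)**2*(154 + (-6 + 0)**2) + 256)*(30057 - 14976) = ((-6)**2*(154 + (-6)**2) + 256)*15081 = (36*(154 + 36) + 256)*15081 = (36*190 + 256)*15081 = (6840 + 256)*15081 = 7096*15081 = 107014776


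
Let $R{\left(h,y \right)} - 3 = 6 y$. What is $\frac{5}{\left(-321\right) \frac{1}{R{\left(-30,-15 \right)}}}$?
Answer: $\frac{145}{107} \approx 1.3551$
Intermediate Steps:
$R{\left(h,y \right)} = 3 + 6 y$
$\frac{5}{\left(-321\right) \frac{1}{R{\left(-30,-15 \right)}}} = \frac{5}{\left(-321\right) \frac{1}{3 + 6 \left(-15\right)}} = \frac{5}{\left(-321\right) \frac{1}{3 - 90}} = \frac{5}{\left(-321\right) \frac{1}{-87}} = \frac{5}{\left(-321\right) \left(- \frac{1}{87}\right)} = \frac{5}{\frac{107}{29}} = 5 \cdot \frac{29}{107} = \frac{145}{107}$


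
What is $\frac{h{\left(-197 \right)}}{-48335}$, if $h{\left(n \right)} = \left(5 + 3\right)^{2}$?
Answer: $- \frac{64}{48335} \approx -0.0013241$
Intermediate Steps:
$h{\left(n \right)} = 64$ ($h{\left(n \right)} = 8^{2} = 64$)
$\frac{h{\left(-197 \right)}}{-48335} = \frac{64}{-48335} = 64 \left(- \frac{1}{48335}\right) = - \frac{64}{48335}$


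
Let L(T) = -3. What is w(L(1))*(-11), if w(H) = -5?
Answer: 55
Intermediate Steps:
w(L(1))*(-11) = -5*(-11) = 55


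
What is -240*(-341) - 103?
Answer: 81737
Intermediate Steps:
-240*(-341) - 103 = 81840 - 103 = 81737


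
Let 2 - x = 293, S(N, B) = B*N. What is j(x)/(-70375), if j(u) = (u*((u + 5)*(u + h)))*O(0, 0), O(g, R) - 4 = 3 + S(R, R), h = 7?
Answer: 165453288/70375 ≈ 2351.0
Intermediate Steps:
x = -291 (x = 2 - 1*293 = 2 - 293 = -291)
O(g, R) = 7 + R² (O(g, R) = 4 + (3 + R*R) = 4 + (3 + R²) = 7 + R²)
j(u) = 7*u*(5 + u)*(7 + u) (j(u) = (u*((u + 5)*(u + 7)))*(7 + 0²) = (u*((5 + u)*(7 + u)))*(7 + 0) = (u*(5 + u)*(7 + u))*7 = 7*u*(5 + u)*(7 + u))
j(x)/(-70375) = (7*(-291)*(35 + (-291)² + 12*(-291)))/(-70375) = (7*(-291)*(35 + 84681 - 3492))*(-1/70375) = (7*(-291)*81224)*(-1/70375) = -165453288*(-1/70375) = 165453288/70375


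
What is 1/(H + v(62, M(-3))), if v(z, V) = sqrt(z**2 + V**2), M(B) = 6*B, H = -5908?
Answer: -1477/8725074 - sqrt(1042)/17450148 ≈ -0.00017113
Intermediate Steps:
v(z, V) = sqrt(V**2 + z**2)
1/(H + v(62, M(-3))) = 1/(-5908 + sqrt((6*(-3))**2 + 62**2)) = 1/(-5908 + sqrt((-18)**2 + 3844)) = 1/(-5908 + sqrt(324 + 3844)) = 1/(-5908 + sqrt(4168)) = 1/(-5908 + 2*sqrt(1042))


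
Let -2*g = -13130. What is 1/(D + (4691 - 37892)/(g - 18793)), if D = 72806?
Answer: 4076/296768323 ≈ 1.3735e-5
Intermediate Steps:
g = 6565 (g = -½*(-13130) = 6565)
1/(D + (4691 - 37892)/(g - 18793)) = 1/(72806 + (4691 - 37892)/(6565 - 18793)) = 1/(72806 - 33201/(-12228)) = 1/(72806 - 33201*(-1/12228)) = 1/(72806 + 11067/4076) = 1/(296768323/4076) = 4076/296768323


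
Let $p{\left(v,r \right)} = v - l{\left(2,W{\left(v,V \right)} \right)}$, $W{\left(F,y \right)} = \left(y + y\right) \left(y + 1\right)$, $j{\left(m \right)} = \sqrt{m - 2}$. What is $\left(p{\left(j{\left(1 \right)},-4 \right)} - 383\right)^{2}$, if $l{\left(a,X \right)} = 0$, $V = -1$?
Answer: $\left(383 - i\right)^{2} \approx 1.4669 \cdot 10^{5} - 766.0 i$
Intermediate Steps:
$j{\left(m \right)} = \sqrt{-2 + m}$
$W{\left(F,y \right)} = 2 y \left(1 + y\right)$
$p{\left(v,r \right)} = v$ ($p{\left(v,r \right)} = v - 0 = v + 0 = v$)
$\left(p{\left(j{\left(1 \right)},-4 \right)} - 383\right)^{2} = \left(\sqrt{-2 + 1} - 383\right)^{2} = \left(\sqrt{-1} - 383\right)^{2} = \left(i - 383\right)^{2} = \left(-383 + i\right)^{2}$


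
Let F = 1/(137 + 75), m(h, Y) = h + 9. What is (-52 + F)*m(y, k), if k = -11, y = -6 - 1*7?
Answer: 11023/53 ≈ 207.98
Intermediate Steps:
y = -13 (y = -6 - 7 = -13)
m(h, Y) = 9 + h
F = 1/212 ≈ 0.0047170
(-52 + F)*m(y, k) = (-52 + 1/212)*(9 - 13) = -11023/212*(-4) = 11023/53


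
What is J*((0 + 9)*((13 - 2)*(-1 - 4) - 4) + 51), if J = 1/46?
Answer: -240/23 ≈ -10.435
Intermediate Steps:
J = 1/46 ≈ 0.021739
J*((0 + 9)*((13 - 2)*(-1 - 4) - 4) + 51) = ((0 + 9)*((13 - 2)*(-1 - 4) - 4) + 51)/46 = (9*(11*(-5) - 4) + 51)/46 = (9*(-55 - 4) + 51)/46 = (9*(-59) + 51)/46 = (-531 + 51)/46 = (1/46)*(-480) = -240/23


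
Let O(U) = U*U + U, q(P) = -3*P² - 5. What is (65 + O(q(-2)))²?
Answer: 113569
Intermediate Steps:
q(P) = -5 - 3*P²
O(U) = U + U² (O(U) = U² + U = U + U²)
(65 + O(q(-2)))² = (65 + (-5 - 3*(-2)²)*(1 + (-5 - 3*(-2)²)))² = (65 + (-5 - 3*4)*(1 + (-5 - 3*4)))² = (65 + (-5 - 12)*(1 + (-5 - 12)))² = (65 - 17*(1 - 17))² = (65 - 17*(-16))² = (65 + 272)² = 337² = 113569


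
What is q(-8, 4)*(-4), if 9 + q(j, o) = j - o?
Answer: 84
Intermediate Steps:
q(j, o) = -9 + j - o (q(j, o) = -9 + (j - o) = -9 + j - o)
q(-8, 4)*(-4) = (-9 - 8 - 1*4)*(-4) = (-9 - 8 - 4)*(-4) = -21*(-4) = 84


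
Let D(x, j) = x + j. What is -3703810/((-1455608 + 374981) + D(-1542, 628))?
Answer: 3703810/1081541 ≈ 3.4246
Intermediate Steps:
D(x, j) = j + x
-3703810/((-1455608 + 374981) + D(-1542, 628)) = -3703810/((-1455608 + 374981) + (628 - 1542)) = -3703810/(-1080627 - 914) = -3703810/(-1081541) = -3703810*(-1/1081541) = 3703810/1081541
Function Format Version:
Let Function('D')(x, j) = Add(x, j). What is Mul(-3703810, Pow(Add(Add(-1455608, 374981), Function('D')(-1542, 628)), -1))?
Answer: Rational(3703810, 1081541) ≈ 3.4246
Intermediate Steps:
Function('D')(x, j) = Add(j, x)
Mul(-3703810, Pow(Add(Add(-1455608, 374981), Function('D')(-1542, 628)), -1)) = Mul(-3703810, Pow(Add(Add(-1455608, 374981), Add(628, -1542)), -1)) = Mul(-3703810, Pow(Add(-1080627, -914), -1)) = Mul(-3703810, Pow(-1081541, -1)) = Mul(-3703810, Rational(-1, 1081541)) = Rational(3703810, 1081541)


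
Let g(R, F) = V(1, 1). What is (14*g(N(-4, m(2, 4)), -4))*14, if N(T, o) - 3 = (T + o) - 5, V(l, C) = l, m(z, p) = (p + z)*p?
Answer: 196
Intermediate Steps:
m(z, p) = p*(p + z)
N(T, o) = -2 + T + o (N(T, o) = 3 + ((T + o) - 5) = 3 + (-5 + T + o) = -2 + T + o)
g(R, F) = 1
(14*g(N(-4, m(2, 4)), -4))*14 = (14*1)*14 = 14*14 = 196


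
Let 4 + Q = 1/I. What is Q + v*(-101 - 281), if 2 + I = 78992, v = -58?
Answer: 1749786481/78990 ≈ 22152.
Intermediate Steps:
I = 78990 (I = -2 + 78992 = 78990)
Q = -315959/78990 (Q = -4 + 1/78990 = -315959/78990 ≈ -4.0000)
Q + v*(-101 - 281) = -315959/78990 - 58*(-101 - 281) = -315959/78990 - 58*(-382) = -315959/78990 + 22156 = 1749786481/78990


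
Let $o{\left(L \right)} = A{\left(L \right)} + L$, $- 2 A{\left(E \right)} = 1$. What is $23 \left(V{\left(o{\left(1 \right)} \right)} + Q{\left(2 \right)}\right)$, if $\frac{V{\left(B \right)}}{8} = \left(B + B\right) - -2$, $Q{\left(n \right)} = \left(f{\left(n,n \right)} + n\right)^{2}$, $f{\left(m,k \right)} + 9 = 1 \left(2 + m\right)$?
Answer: $759$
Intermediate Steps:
$A{\left(E \right)} = - \frac{1}{2}$ ($A{\left(E \right)} = \left(- \frac{1}{2}\right) 1 = - \frac{1}{2}$)
$f{\left(m,k \right)} = -7 + m$ ($f{\left(m,k \right)} = -9 + 1 \left(2 + m\right) = -9 + \left(2 + m\right) = -7 + m$)
$Q{\left(n \right)} = \left(-7 + 2 n\right)^{2}$ ($Q{\left(n \right)} = \left(\left(-7 + n\right) + n\right)^{2} = \left(-7 + 2 n\right)^{2}$)
$o{\left(L \right)} = - \frac{1}{2} + L$
$V{\left(B \right)} = 16 + 16 B$ ($V{\left(B \right)} = 8 \left(\left(B + B\right) - -2\right) = 8 \left(2 B + 2\right) = 8 \left(2 + 2 B\right) = 16 + 16 B$)
$23 \left(V{\left(o{\left(1 \right)} \right)} + Q{\left(2 \right)}\right) = 23 \left(\left(16 + 16 \left(- \frac{1}{2} + 1\right)\right) + \left(-7 + 2 \cdot 2\right)^{2}\right) = 23 \left(\left(16 + 16 \cdot \frac{1}{2}\right) + \left(-7 + 4\right)^{2}\right) = 23 \left(\left(16 + 8\right) + \left(-3\right)^{2}\right) = 23 \left(24 + 9\right) = 23 \cdot 33 = 759$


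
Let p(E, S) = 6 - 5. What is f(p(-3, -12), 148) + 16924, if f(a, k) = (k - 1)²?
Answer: 38533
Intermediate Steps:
p(E, S) = 1
f(a, k) = (-1 + k)²
f(p(-3, -12), 148) + 16924 = (-1 + 148)² + 16924 = 147² + 16924 = 21609 + 16924 = 38533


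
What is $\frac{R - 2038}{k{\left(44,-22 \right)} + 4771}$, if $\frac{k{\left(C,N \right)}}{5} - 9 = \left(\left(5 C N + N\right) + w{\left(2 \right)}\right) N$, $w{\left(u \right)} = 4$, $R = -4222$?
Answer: $- \frac{1565}{134799} \approx -0.01161$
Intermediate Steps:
$k{\left(C,N \right)} = 45 + 5 N \left(4 + N + 5 C N\right)$ ($k{\left(C,N \right)} = 45 + 5 \left(\left(5 C N + N\right) + 4\right) N = 45 + 5 \left(\left(N + 5 C N\right) + 4\right) N = 45 + 5 \left(4 + N + 5 C N\right) N = 45 + 5 N \left(4 + N + 5 C N\right)$)
$\frac{R - 2038}{k{\left(44,-22 \right)} + 4771} = \frac{-4222 - 2038}{\left(45 + 5 \left(-22\right)^{2} + 20 \left(-22\right) + 25 \cdot 44 \left(-22\right)^{2}\right) + 4771} = - \frac{6260}{\left(45 + 5 \cdot 484 - 440 + 25 \cdot 44 \cdot 484\right) + 4771} = - \frac{6260}{\left(45 + 2420 - 440 + 532400\right) + 4771} = - \frac{6260}{534425 + 4771} = - \frac{6260}{539196} = \left(-6260\right) \frac{1}{539196} = - \frac{1565}{134799}$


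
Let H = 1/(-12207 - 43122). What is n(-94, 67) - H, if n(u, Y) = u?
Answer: -5200925/55329 ≈ -94.000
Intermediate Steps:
H = -1/55329 (H = 1/(-55329) = -1/55329 ≈ -1.8074e-5)
n(-94, 67) - H = -94 - 1*(-1/55329) = -94 + 1/55329 = -5200925/55329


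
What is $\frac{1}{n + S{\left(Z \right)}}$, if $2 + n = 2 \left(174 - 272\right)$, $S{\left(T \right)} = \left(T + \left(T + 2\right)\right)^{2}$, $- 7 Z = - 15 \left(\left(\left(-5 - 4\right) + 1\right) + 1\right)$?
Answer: $\frac{1}{586} \approx 0.0017065$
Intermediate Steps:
$Z = -15$ ($Z = - \frac{\left(-15\right) \left(\left(\left(-5 - 4\right) + 1\right) + 1\right)}{7} = - \frac{\left(-15\right) \left(\left(-9 + 1\right) + 1\right)}{7} = - \frac{\left(-15\right) \left(-8 + 1\right)}{7} = - \frac{\left(-15\right) \left(-7\right)}{7} = \left(- \frac{1}{7}\right) 105 = -15$)
$S{\left(T \right)} = \left(2 + 2 T\right)^{2}$ ($S{\left(T \right)} = \left(T + \left(2 + T\right)\right)^{2} = \left(2 + 2 T\right)^{2}$)
$n = -198$ ($n = -2 + 2 \left(174 - 272\right) = -2 + 2 \left(-98\right) = -2 - 196 = -198$)
$\frac{1}{n + S{\left(Z \right)}} = \frac{1}{-198 + 4 \left(1 - 15\right)^{2}} = \frac{1}{-198 + 4 \left(-14\right)^{2}} = \frac{1}{-198 + 4 \cdot 196} = \frac{1}{-198 + 784} = \frac{1}{586}$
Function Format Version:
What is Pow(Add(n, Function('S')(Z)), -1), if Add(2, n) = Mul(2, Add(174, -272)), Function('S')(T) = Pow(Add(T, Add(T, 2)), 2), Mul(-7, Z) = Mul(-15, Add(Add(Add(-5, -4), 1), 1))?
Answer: Rational(1, 586) ≈ 0.0017065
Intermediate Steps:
Z = -15 (Z = Mul(Rational(-1, 7), Mul(-15, Add(Add(Add(-5, -4), 1), 1))) = Mul(Rational(-1, 7), Mul(-15, Add(Add(-9, 1), 1))) = Mul(Rational(-1, 7), Mul(-15, Add(-8, 1))) = Mul(Rational(-1, 7), Mul(-15, -7)) = Mul(Rational(-1, 7), 105) = -15)
Function('S')(T) = Pow(Add(2, Mul(2, T)), 2) (Function('S')(T) = Pow(Add(T, Add(2, T)), 2) = Pow(Add(2, Mul(2, T)), 2))
n = -198 (n = Add(-2, Mul(2, Add(174, -272))) = Add(-2, Mul(2, -98)) = Add(-2, -196) = -198)
Pow(Add(n, Function('S')(Z)), -1) = Pow(Add(-198, Mul(4, Pow(Add(1, -15), 2))), -1) = Pow(Add(-198, Mul(4, Pow(-14, 2))), -1) = Pow(Add(-198, Mul(4, 196)), -1) = Pow(Add(-198, 784), -1) = Pow(586, -1) = Rational(1, 586)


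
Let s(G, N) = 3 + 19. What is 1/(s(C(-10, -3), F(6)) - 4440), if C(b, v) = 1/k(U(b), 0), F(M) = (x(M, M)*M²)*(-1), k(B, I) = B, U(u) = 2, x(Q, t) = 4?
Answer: -1/4418 ≈ -0.00022635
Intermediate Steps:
F(M) = -4*M² (F(M) = (4*M²)*(-1) = -4*M²)
C(b, v) = ½ (C(b, v) = 1/2 = ½)
s(G, N) = 22
1/(s(C(-10, -3), F(6)) - 4440) = 1/(22 - 4440) = 1/(-4418) = -1/4418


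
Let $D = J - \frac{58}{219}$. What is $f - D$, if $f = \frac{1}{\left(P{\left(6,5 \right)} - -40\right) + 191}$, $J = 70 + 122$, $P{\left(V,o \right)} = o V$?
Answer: $- \frac{3653057}{19053} \approx -191.73$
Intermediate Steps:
$P{\left(V,o \right)} = V o$
$J = 192$
$f = \frac{1}{261}$ ($f = \frac{1}{\left(6 \cdot 5 - -40\right) + 191} = \frac{1}{\left(30 + 40\right) + 191} = \frac{1}{70 + 191} = \frac{1}{261} \approx 0.0038314$)
$D = \frac{41990}{219}$ ($D = 192 - \frac{58}{219} = \frac{41990}{219} \approx 191.74$)
$f - D = \frac{1}{261} - \frac{41990}{219} = - \frac{3653057}{19053}$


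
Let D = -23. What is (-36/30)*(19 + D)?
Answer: 24/5 ≈ 4.8000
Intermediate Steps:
(-36/30)*(19 + D) = (-36/30)*(19 - 23) = -36*1/30*(-4) = -6/5*(-4) = 24/5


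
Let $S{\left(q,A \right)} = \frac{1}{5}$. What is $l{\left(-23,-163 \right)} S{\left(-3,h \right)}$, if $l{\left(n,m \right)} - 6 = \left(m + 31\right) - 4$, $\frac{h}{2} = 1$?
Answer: $-26$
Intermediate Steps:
$h = 2$ ($h = 2 \cdot 1 = 2$)
$S{\left(q,A \right)} = \frac{1}{5}$
$l{\left(n,m \right)} = 33 + m$ ($l{\left(n,m \right)} = 6 + \left(\left(m + 31\right) - 4\right) = 6 + \left(\left(31 + m\right) - 4\right) = 6 + \left(27 + m\right) = 33 + m$)
$l{\left(-23,-163 \right)} S{\left(-3,h \right)} = \left(33 - 163\right) \frac{1}{5} = \left(-130\right) \frac{1}{5} = -26$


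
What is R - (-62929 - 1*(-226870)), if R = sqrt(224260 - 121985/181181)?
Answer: -163941 + 5*sqrt(294466442773503)/181181 ≈ -1.6347e+5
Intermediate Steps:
R = 5*sqrt(294466442773503)/181181 (R = sqrt(224260 - 121985*1/181181) = sqrt(224260 - 121985/181181) = sqrt(40631529075/181181) = 5*sqrt(294466442773503)/181181 ≈ 473.56)
R - (-62929 - 1*(-226870)) = 5*sqrt(294466442773503)/181181 - (-62929 - 1*(-226870)) = 5*sqrt(294466442773503)/181181 - (-62929 + 226870) = 5*sqrt(294466442773503)/181181 - 1*163941 = 5*sqrt(294466442773503)/181181 - 163941 = -163941 + 5*sqrt(294466442773503)/181181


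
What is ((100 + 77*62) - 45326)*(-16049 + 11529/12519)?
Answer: 903005060856/1391 ≈ 6.4918e+8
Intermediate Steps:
((100 + 77*62) - 45326)*(-16049 + 11529/12519) = ((100 + 4774) - 45326)*(-16049 + 11529*(1/12519)) = (4874 - 45326)*(-16049 + 1281/1391) = -40452*(-22322878/1391) = 903005060856/1391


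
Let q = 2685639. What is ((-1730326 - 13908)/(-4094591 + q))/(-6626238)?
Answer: -872117/4668025641288 ≈ -1.8683e-7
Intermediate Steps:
((-1730326 - 13908)/(-4094591 + q))/(-6626238) = ((-1730326 - 13908)/(-4094591 + 2685639))/(-6626238) = -1744234/(-1408952)*(-1/6626238) = -1744234*(-1/1408952)*(-1/6626238) = (872117/704476)*(-1/6626238) = -872117/4668025641288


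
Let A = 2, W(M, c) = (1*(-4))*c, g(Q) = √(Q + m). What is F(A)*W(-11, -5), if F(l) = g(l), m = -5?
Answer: 20*I*√3 ≈ 34.641*I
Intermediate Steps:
g(Q) = √(-5 + Q) (g(Q) = √(Q - 5) = √(-5 + Q))
W(M, c) = -4*c
F(l) = √(-5 + l)
F(A)*W(-11, -5) = √(-5 + 2)*(-4*(-5)) = √(-3)*20 = (I*√3)*20 = 20*I*√3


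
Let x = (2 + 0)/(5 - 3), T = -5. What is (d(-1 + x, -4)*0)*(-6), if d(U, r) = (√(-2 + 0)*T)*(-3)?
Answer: 0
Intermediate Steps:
x = 1 (x = 2/2 = 2*(½) = 1)
d(U, r) = 15*I*√2 (d(U, r) = (√(-2 + 0)*(-5))*(-3) = (√(-2)*(-5))*(-3) = ((I*√2)*(-5))*(-3) = -5*I*√2*(-3) = 15*I*√2)
(d(-1 + x, -4)*0)*(-6) = ((15*I*√2)*0)*(-6) = 0*(-6) = 0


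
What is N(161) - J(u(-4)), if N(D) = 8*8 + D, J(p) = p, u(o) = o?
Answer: 229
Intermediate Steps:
N(D) = 64 + D
N(161) - J(u(-4)) = (64 + 161) - 1*(-4) = 225 + 4 = 229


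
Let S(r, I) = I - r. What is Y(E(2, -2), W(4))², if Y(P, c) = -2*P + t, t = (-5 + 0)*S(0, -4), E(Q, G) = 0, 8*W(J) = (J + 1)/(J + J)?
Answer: 400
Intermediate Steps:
W(J) = (1 + J)/(16*J) (W(J) = ((J + 1)/(J + J))/8 = ((1 + J)/((2*J)))/8 = ((1 + J)*(1/(2*J)))/8 = ((1 + J)/(2*J))/8 = (1 + J)/(16*J))
t = 20 (t = (-5 + 0)*(-4 - 1*0) = -5*(-4 + 0) = -5*(-4) = 20)
Y(P, c) = 20 - 2*P (Y(P, c) = -2*P + 20 = 20 - 2*P)
Y(E(2, -2), W(4))² = (20 - 2*0)² = (20 + 0)² = 20² = 400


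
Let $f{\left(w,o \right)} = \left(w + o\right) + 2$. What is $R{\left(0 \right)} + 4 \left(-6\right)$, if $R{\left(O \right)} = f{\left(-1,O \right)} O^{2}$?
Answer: $-24$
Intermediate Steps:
$f{\left(w,o \right)} = 2 + o + w$ ($f{\left(w,o \right)} = \left(o + w\right) + 2 = 2 + o + w$)
$R{\left(O \right)} = O^{2} \left(1 + O\right)$ ($R{\left(O \right)} = \left(2 + O - 1\right) O^{2} = \left(1 + O\right) O^{2} = O^{2} \left(1 + O\right)$)
$R{\left(0 \right)} + 4 \left(-6\right) = 0^{2} \left(1 + 0\right) + 4 \left(-6\right) = 0 \cdot 1 - 24 = 0 - 24 = -24$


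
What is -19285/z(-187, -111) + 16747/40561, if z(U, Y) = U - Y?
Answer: 41236403/162244 ≈ 254.16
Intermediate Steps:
-19285/z(-187, -111) + 16747/40561 = -19285/(-187 - 1*(-111)) + 16747/40561 = -19285/(-187 + 111) + 16747*(1/40561) = -19285/(-76) + 16747/40561 = -19285*(-1/76) + 16747/40561 = 1015/4 + 16747/40561 = 41236403/162244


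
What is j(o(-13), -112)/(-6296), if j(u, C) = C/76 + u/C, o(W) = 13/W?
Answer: 3117/13397888 ≈ 0.00023265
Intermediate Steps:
j(u, C) = C/76 + u/C (j(u, C) = C*(1/76) + u/C = C/76 + u/C)
j(o(-13), -112)/(-6296) = ((1/76)*(-112) + (13/(-13))/(-112))/(-6296) = (-28/19 + (13*(-1/13))*(-1/112))*(-1/6296) = (-28/19 - 1*(-1/112))*(-1/6296) = (-28/19 + 1/112)*(-1/6296) = -3117/2128*(-1/6296) = 3117/13397888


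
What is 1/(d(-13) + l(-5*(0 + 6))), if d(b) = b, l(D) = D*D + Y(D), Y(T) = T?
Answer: 1/857 ≈ 0.0011669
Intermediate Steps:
l(D) = D + D² (l(D) = D*D + D = D² + D = D + D²)
1/(d(-13) + l(-5*(0 + 6))) = 1/(-13 + (-5*(0 + 6))*(1 - 5*(0 + 6))) = 1/(-13 + (-5*6)*(1 - 5*6)) = 1/(-13 - 30*(1 - 30)) = 1/(-13 - 30*(-29)) = 1/(-13 + 870) = 1/857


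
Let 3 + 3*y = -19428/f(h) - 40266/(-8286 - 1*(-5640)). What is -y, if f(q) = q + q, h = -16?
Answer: -728347/3528 ≈ -206.45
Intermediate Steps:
f(q) = 2*q
y = 728347/3528 (y = -1 + (-19428/(2*(-16)) - 40266/(-8286 - 1*(-5640)))/3 = -1 + (-19428/(-32) - 40266/(-8286 + 5640))/3 = -1 + (-19428*(-1/32) - 40266/(-2646))/3 = -1 + (4857/8 - 40266*(-1/2646))/3 = -1 + (4857/8 + 2237/147)/3 = -1 + (⅓)*(731875/1176) = -1 + 731875/3528 = 728347/3528 ≈ 206.45)
-y = -1*728347/3528 = -728347/3528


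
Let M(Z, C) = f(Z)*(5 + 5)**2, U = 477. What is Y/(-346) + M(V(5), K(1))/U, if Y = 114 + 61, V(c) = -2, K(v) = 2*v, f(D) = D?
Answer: -152675/165042 ≈ -0.92507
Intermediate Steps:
Y = 175
M(Z, C) = 100*Z (M(Z, C) = Z*(5 + 5)**2 = Z*10**2 = Z*100 = 100*Z)
Y/(-346) + M(V(5), K(1))/U = 175/(-346) + (100*(-2))/477 = 175*(-1/346) - 200*1/477 = -175/346 - 200/477 = -152675/165042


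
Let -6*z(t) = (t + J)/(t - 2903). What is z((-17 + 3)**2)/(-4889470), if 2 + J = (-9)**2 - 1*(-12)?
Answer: -287/79414771740 ≈ -3.6139e-9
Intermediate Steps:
J = 91 (J = -2 + ((-9)**2 - 1*(-12)) = -2 + (81 + 12) = -2 + 93 = 91)
z(t) = -(91 + t)/(6*(-2903 + t)) (z(t) = -(t + 91)/(6*(t - 2903)) = -(91 + t)/(6*(-2903 + t)))
z((-17 + 3)**2)/(-4889470) = ((-91 - (-17 + 3)**2)/(6*(-2903 + (-17 + 3)**2)))/(-4889470) = ((-91 - 1*(-14)**2)/(6*(-2903 + (-14)**2)))*(-1/4889470) = ((-91 - 1*196)/(6*(-2903 + 196)))*(-1/4889470) = ((1/6)*(-91 - 196)/(-2707))*(-1/4889470) = ((1/6)*(-1/2707)*(-287))*(-1/4889470) = (287/16242)*(-1/4889470) = -287/79414771740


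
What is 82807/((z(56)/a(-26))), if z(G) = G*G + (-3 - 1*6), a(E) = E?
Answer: -2152982/3127 ≈ -688.51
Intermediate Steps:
z(G) = -9 + G² (z(G) = G² + (-3 - 6) = G² - 9 = -9 + G²)
82807/((z(56)/a(-26))) = 82807/(((-9 + 56²)/(-26))) = 82807/(((-9 + 3136)*(-1/26))) = 82807/((3127*(-1/26))) = 82807/(-3127/26) = 82807*(-26/3127) = -2152982/3127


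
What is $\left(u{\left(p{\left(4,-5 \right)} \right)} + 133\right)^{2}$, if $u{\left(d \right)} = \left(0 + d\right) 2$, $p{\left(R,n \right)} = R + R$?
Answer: $22201$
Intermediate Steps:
$p{\left(R,n \right)} = 2 R$
$u{\left(d \right)} = 2 d$ ($u{\left(d \right)} = d 2 = 2 d$)
$\left(u{\left(p{\left(4,-5 \right)} \right)} + 133\right)^{2} = \left(2 \cdot 2 \cdot 4 + 133\right)^{2} = \left(2 \cdot 8 + 133\right)^{2} = \left(16 + 133\right)^{2} = 149^{2} = 22201$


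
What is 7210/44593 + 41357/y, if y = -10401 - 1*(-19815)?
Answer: 1912107641/419798502 ≈ 4.5548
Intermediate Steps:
y = 9414 (y = -10401 + 19815 = 9414)
7210/44593 + 41357/y = 7210/44593 + 41357/9414 = 1912107641/419798502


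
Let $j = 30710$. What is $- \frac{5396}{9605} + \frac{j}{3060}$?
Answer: $\frac{1637987}{172890} \approx 9.4742$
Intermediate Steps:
$- \frac{5396}{9605} + \frac{j}{3060} = - \frac{5396}{9605} + \frac{30710}{3060} = \left(-5396\right) \frac{1}{9605} + 30710 \cdot \frac{1}{3060} = - \frac{5396}{9605} + \frac{3071}{306} = \frac{1637987}{172890}$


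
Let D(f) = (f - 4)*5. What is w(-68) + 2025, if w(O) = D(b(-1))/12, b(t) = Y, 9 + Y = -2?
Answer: 8075/4 ≈ 2018.8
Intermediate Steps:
Y = -11 (Y = -9 - 2 = -11)
b(t) = -11
D(f) = -20 + 5*f (D(f) = (-4 + f)*5 = -20 + 5*f)
w(O) = -25/4 (w(O) = (-20 + 5*(-11))/12 = (-20 - 55)*(1/12) = -75*1/12 = -25/4)
w(-68) + 2025 = -25/4 + 2025 = 8075/4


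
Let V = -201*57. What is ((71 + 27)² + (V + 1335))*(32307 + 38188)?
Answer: -36516410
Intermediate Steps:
V = -11457
((71 + 27)² + (V + 1335))*(32307 + 38188) = ((71 + 27)² + (-11457 + 1335))*(32307 + 38188) = (98² - 10122)*70495 = (9604 - 10122)*70495 = -518*70495 = -36516410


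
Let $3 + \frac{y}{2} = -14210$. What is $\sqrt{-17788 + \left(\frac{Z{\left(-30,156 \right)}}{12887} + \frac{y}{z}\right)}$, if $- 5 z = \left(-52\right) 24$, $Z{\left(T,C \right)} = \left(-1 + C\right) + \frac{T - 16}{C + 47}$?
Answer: $\frac{i \sqrt{60848146076155075911}}{58300788} \approx 133.8 i$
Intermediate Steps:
$y = -28426$ ($y = -6 + 2 \left(-14210\right) = -6 - 28420 = -28426$)
$Z{\left(T,C \right)} = -1 + C + \frac{-16 + T}{47 + C}$ ($Z{\left(T,C \right)} = \left(-1 + C\right) + \frac{-16 + T}{47 + C} = -1 + C + \frac{-16 + T}{47 + C}$)
$z = \frac{1248}{5}$ ($z = - \frac{\left(-52\right) 24}{5} = \left(- \frac{1}{5}\right) \left(-1248\right) = \frac{1248}{5} \approx 249.6$)
$\sqrt{-17788 + \left(\frac{Z{\left(-30,156 \right)}}{12887} + \frac{y}{z}\right)} = \sqrt{-17788 - \left(\frac{71065}{624} - \frac{\frac{1}{47 + 156} \left(-63 - 30 + 156^{2} + 46 \cdot 156\right)}{12887}\right)} = \sqrt{-17788 - \left(\frac{71065}{624} - \frac{-63 - 30 + 24336 + 7176}{203} \cdot \frac{1}{12887}\right)} = \sqrt{-17788 - \left(\frac{71065}{624} - \frac{1}{203} \cdot 31419 \cdot \frac{1}{12887}\right)} = \sqrt{-17788 + \left(\frac{31419}{203} \cdot \frac{1}{12887} - \frac{71065}{624}\right)} = \sqrt{-17788 + \left(\frac{31419}{2616061} - \frac{71065}{624}\right)} = \sqrt{-17788 - \frac{185890769509}{1632422064}} = \sqrt{- \frac{29223414443941}{1632422064}} = \frac{i \sqrt{60848146076155075911}}{58300788}$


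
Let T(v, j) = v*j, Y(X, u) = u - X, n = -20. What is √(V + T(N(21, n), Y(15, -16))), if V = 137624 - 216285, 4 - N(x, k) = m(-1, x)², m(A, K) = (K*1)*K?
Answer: √5950126 ≈ 2439.3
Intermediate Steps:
m(A, K) = K² (m(A, K) = K*K = K²)
N(x, k) = 4 - x⁴ (N(x, k) = 4 - (x²)² = 4 - x⁴)
V = -78661
T(v, j) = j*v
√(V + T(N(21, n), Y(15, -16))) = √(-78661 + (-16 - 1*15)*(4 - 1*21⁴)) = √(-78661 + (-16 - 15)*(4 - 1*194481)) = √(-78661 - 31*(4 - 194481)) = √(-78661 - 31*(-194477)) = √(-78661 + 6028787) = √5950126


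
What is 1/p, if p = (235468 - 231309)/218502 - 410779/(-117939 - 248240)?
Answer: 80010843858/91278971519 ≈ 0.87655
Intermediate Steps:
p = 91278971519/80010843858 (p = 4159*(1/218502) - 410779/(-366179) = 4159/218502 - 410779*(-1/366179) = 4159/218502 + 410779/366179 = 91278971519/80010843858 ≈ 1.1408)
1/p = 1/(91278971519/80010843858) = 80010843858/91278971519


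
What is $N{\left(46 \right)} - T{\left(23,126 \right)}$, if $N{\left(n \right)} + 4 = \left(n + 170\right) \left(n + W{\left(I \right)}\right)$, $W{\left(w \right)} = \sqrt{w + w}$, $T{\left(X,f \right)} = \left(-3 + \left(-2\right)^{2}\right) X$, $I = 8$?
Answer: $10773$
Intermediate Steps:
$T{\left(X,f \right)} = X$ ($T{\left(X,f \right)} = \left(-3 + 4\right) X = 1 X = X$)
$W{\left(w \right)} = \sqrt{2} \sqrt{w}$ ($W{\left(w \right)} = \sqrt{2 w} = \sqrt{2} \sqrt{w}$)
$N{\left(n \right)} = -4 + \left(4 + n\right) \left(170 + n\right)$ ($N{\left(n \right)} = -4 + \left(n + 170\right) \left(n + \sqrt{2} \sqrt{8}\right) = -4 + \left(170 + n\right) \left(n + \sqrt{2} \cdot 2 \sqrt{2}\right) = -4 + \left(170 + n\right) \left(n + 4\right) = -4 + \left(170 + n\right) \left(4 + n\right) = -4 + \left(4 + n\right) \left(170 + n\right)$)
$N{\left(46 \right)} - T{\left(23,126 \right)} = \left(676 + 46^{2} + 174 \cdot 46\right) - 23 = \left(676 + 2116 + 8004\right) - 23 = 10796 - 23 = 10773$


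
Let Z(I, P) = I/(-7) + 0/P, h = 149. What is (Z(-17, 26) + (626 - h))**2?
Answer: 11262736/49 ≈ 2.2985e+5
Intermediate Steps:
Z(I, P) = -I/7 (Z(I, P) = I*(-1/7) + 0 = -I/7 + 0 = -I/7)
(Z(-17, 26) + (626 - h))**2 = (-1/7*(-17) + (626 - 1*149))**2 = (17/7 + (626 - 149))**2 = (17/7 + 477)**2 = (3356/7)**2 = 11262736/49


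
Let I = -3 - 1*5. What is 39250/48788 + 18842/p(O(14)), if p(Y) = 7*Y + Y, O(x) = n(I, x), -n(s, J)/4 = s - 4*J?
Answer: 124955937/12489728 ≈ 10.005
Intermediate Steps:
I = -8 (I = -3 - 5 = -8)
n(s, J) = -4*s + 16*J (n(s, J) = -4*(s - 4*J) = -4*s + 16*J)
O(x) = 32 + 16*x (O(x) = -4*(-8) + 16*x = 32 + 16*x)
p(Y) = 8*Y
39250/48788 + 18842/p(O(14)) = 39250/48788 + 18842/((8*(32 + 16*14))) = 39250*(1/48788) + 18842/((8*(32 + 224))) = 19625/24394 + 18842/((8*256)) = 19625/24394 + 18842/2048 = 19625/24394 + 18842*(1/2048) = 19625/24394 + 9421/1024 = 124955937/12489728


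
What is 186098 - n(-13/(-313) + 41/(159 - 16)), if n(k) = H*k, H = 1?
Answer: 8329545690/44759 ≈ 1.8610e+5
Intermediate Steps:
n(k) = k (n(k) = 1*k = k)
186098 - n(-13/(-313) + 41/(159 - 16)) = 186098 - (-13/(-313) + 41/(159 - 16)) = 186098 - (-13*(-1/313) + 41/143) = 186098 - (13/313 + 41*(1/143)) = 186098 - (13/313 + 41/143) = 186098 - 1*14692/44759 = 186098 - 14692/44759 = 8329545690/44759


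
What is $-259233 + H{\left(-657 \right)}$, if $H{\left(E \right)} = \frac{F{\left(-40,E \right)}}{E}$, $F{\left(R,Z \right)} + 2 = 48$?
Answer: $- \frac{170316127}{657} \approx -2.5923 \cdot 10^{5}$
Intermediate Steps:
$F{\left(R,Z \right)} = 46$ ($F{\left(R,Z \right)} = -2 + 48 = 46$)
$H{\left(E \right)} = \frac{46}{E}$
$-259233 + H{\left(-657 \right)} = -259233 + \frac{46}{-657} = -259233 + 46 \left(- \frac{1}{657}\right) = -259233 - \frac{46}{657} = - \frac{170316127}{657}$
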